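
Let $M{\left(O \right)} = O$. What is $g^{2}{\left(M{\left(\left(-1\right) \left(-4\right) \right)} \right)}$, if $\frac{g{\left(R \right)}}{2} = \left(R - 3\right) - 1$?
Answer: $0$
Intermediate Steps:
$g{\left(R \right)} = -8 + 2 R$ ($g{\left(R \right)} = 2 \left(\left(R - 3\right) - 1\right) = 2 \left(\left(-3 + R\right) - 1\right) = 2 \left(-4 + R\right) = -8 + 2 R$)
$g^{2}{\left(M{\left(\left(-1\right) \left(-4\right) \right)} \right)} = \left(-8 + 2 \left(\left(-1\right) \left(-4\right)\right)\right)^{2} = \left(-8 + 2 \cdot 4\right)^{2} = \left(-8 + 8\right)^{2} = 0^{2} = 0$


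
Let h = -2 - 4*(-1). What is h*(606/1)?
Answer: 1212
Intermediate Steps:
h = 2 (h = -2 + 4 = 2)
h*(606/1) = 2*(606/1) = 2*(606*1) = 2*606 = 1212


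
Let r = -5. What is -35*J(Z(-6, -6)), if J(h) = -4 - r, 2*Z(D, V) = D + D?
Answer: -35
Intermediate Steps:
Z(D, V) = D (Z(D, V) = (D + D)/2 = (2*D)/2 = D)
J(h) = 1 (J(h) = -4 - 1*(-5) = -4 + 5 = 1)
-35*J(Z(-6, -6)) = -35*1 = -35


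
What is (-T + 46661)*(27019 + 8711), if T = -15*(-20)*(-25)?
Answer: 1935172530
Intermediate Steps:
T = -7500 (T = 300*(-25) = -7500)
(-T + 46661)*(27019 + 8711) = (-1*(-7500) + 46661)*(27019 + 8711) = (7500 + 46661)*35730 = 54161*35730 = 1935172530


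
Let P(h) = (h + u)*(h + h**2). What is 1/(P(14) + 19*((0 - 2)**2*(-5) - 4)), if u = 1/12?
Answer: 2/5003 ≈ 0.00039976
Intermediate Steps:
u = 1/12 ≈ 0.083333
P(h) = (1/12 + h)*(h + h**2) (P(h) = (h + 1/12)*(h + h**2) = (1/12 + h)*(h + h**2))
1/(P(14) + 19*((0 - 2)**2*(-5) - 4)) = 1/((1/12)*14*(1 + 12*14**2 + 13*14) + 19*((0 - 2)**2*(-5) - 4)) = 1/((1/12)*14*(1 + 12*196 + 182) + 19*((-2)**2*(-5) - 4)) = 1/((1/12)*14*(1 + 2352 + 182) + 19*(4*(-5) - 4)) = 1/((1/12)*14*2535 + 19*(-20 - 4)) = 1/(5915/2 + 19*(-24)) = 1/(5915/2 - 456) = 1/(5003/2) = 2/5003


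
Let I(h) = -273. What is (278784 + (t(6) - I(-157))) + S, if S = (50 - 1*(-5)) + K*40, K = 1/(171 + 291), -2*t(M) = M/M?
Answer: 128949553/462 ≈ 2.7911e+5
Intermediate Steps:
t(M) = -½ (t(M) = -M/(2*M) = -½*1 = -½)
K = 1/462 ≈ 0.0021645
S = 12725/231 (S = (50 - 1*(-5)) + (1/462)*40 = (50 + 5) + 20/231 = 55 + 20/231 = 12725/231 ≈ 55.087)
(278784 + (t(6) - I(-157))) + S = (278784 + (-½ - 1*(-273))) + 12725/231 = (278784 + (-½ + 273)) + 12725/231 = (278784 + 545/2) + 12725/231 = 558113/2 + 12725/231 = 128949553/462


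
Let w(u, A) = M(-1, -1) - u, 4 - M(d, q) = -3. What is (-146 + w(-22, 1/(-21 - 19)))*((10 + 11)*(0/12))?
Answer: 0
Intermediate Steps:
M(d, q) = 7 (M(d, q) = 4 - 1*(-3) = 4 + 3 = 7)
w(u, A) = 7 - u
(-146 + w(-22, 1/(-21 - 19)))*((10 + 11)*(0/12)) = (-146 + (7 - 1*(-22)))*((10 + 11)*(0/12)) = (-146 + (7 + 22))*(21*(0*(1/12))) = (-146 + 29)*(21*0) = -117*0 = 0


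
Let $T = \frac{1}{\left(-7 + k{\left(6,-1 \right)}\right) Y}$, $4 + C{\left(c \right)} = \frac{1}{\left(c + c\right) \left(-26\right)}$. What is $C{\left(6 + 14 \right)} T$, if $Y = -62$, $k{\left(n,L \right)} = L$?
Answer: $- \frac{4161}{515840} \approx -0.0080665$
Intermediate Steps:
$C{\left(c \right)} = -4 - \frac{1}{52 c}$ ($C{\left(c \right)} = -4 + \frac{1}{\left(c + c\right) \left(-26\right)} = -4 + \frac{1}{2 c} \left(- \frac{1}{26}\right) = -4 - \frac{1}{52 c}$)
$T = \frac{1}{496}$ ($T = \frac{1}{\left(-7 - 1\right) \left(-62\right)} = \frac{1}{-8} \left(- \frac{1}{62}\right) = \left(- \frac{1}{8}\right) \left(- \frac{1}{62}\right) = \frac{1}{496} \approx 0.0020161$)
$C{\left(6 + 14 \right)} T = \left(-4 - \frac{1}{52 \left(6 + 14\right)}\right) \frac{1}{496} = \left(-4 - \frac{1}{52 \cdot 20}\right) \frac{1}{496} = \left(-4 - \frac{1}{1040}\right) \frac{1}{496} = \left(- \frac{4161}{1040}\right) \frac{1}{496} = - \frac{4161}{515840}$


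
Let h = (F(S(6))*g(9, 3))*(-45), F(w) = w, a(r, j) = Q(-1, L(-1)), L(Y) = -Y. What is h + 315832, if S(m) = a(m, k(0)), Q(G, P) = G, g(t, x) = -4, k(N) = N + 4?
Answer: 315652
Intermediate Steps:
k(N) = 4 + N
a(r, j) = -1
S(m) = -1
h = -180 (h = -1*(-4)*(-45) = 4*(-45) = -180)
h + 315832 = -180 + 315832 = 315652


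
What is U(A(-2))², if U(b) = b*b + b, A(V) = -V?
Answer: 36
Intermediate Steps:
U(b) = b + b² (U(b) = b² + b = b + b²)
U(A(-2))² = ((-1*(-2))*(1 - 1*(-2)))² = (2*(1 + 2))² = (2*3)² = 6² = 36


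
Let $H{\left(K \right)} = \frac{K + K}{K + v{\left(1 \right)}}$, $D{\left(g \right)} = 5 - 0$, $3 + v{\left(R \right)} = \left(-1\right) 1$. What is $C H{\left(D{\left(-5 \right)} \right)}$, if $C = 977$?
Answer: $9770$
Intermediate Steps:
$v{\left(R \right)} = -4$ ($v{\left(R \right)} = -3 - 1 = -4$)
$D{\left(g \right)} = 5$ ($D{\left(g \right)} = 5 + 0 = 5$)
$H{\left(K \right)} = \frac{2 K}{-4 + K}$ ($H{\left(K \right)} = \frac{K + K}{K - 4} = \frac{2 K}{-4 + K}$)
$C H{\left(D{\left(-5 \right)} \right)} = 977 \cdot 2 \cdot 5 \frac{1}{-4 + 5} = 977 \cdot 2 \cdot 5 \cdot 1^{-1} = 977 \cdot 2 \cdot 5 \cdot 1 = 977 \cdot 10 = 9770$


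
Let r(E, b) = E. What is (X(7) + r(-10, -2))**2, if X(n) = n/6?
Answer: 2809/36 ≈ 78.028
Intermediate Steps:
X(n) = n/6 (X(n) = n*(1/6) = n/6)
(X(7) + r(-10, -2))**2 = ((1/6)*7 - 10)**2 = (7/6 - 10)**2 = (-53/6)**2 = 2809/36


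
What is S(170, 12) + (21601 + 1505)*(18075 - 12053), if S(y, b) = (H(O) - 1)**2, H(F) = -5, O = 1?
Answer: 139144368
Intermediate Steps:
S(y, b) = 36 (S(y, b) = (-5 - 1)**2 = (-6)**2 = 36)
S(170, 12) + (21601 + 1505)*(18075 - 12053) = 36 + (21601 + 1505)*(18075 - 12053) = 36 + 23106*6022 = 36 + 139144332 = 139144368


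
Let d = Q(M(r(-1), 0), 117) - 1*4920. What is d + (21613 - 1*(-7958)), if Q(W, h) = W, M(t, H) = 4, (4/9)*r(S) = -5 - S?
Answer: 24655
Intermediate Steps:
r(S) = -45/4 - 9*S/4 (r(S) = 9*(-5 - S)/4 = -45/4 - 9*S/4)
d = -4916 (d = 4 - 1*4920 = 4 - 4920 = -4916)
d + (21613 - 1*(-7958)) = -4916 + (21613 - 1*(-7958)) = -4916 + (21613 + 7958) = -4916 + 29571 = 24655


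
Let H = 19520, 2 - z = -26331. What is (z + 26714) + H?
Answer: 72567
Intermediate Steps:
z = 26333 (z = 2 - 1*(-26331) = 2 + 26331 = 26333)
(z + 26714) + H = (26333 + 26714) + 19520 = 53047 + 19520 = 72567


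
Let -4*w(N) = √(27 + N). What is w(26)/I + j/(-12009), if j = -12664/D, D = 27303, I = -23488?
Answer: 12664/327881727 + √53/93952 ≈ 0.00011611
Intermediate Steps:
w(N) = -√(27 + N)/4
j = -12664/27303 ≈ -0.46383
w(26)/I + j/(-12009) = -√(27 + 26)/4/(-23488) - 12664/27303/(-12009) = -√53/4*(-1/23488) - 12664/27303*(-1/12009) = √53/93952 + 12664/327881727 = 12664/327881727 + √53/93952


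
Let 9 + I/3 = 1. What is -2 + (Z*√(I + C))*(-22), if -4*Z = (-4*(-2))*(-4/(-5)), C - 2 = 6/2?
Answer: -2 + 176*I*√19/5 ≈ -2.0 + 153.43*I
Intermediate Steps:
I = -24 (I = -27 + 3*1 = -27 + 3 = -24)
C = 5 (C = 2 + 6/2 = 2 + 6*(½) = 2 + 3 = 5)
Z = -8/5 (Z = -(-4*(-2))*(-4/(-5))/4 = -2*(-4*(-⅕)) = -2*4/5 = -¼*32/5 = -8/5 ≈ -1.6000)
-2 + (Z*√(I + C))*(-22) = -2 - 8*√(-24 + 5)/5*(-22) = -2 - 8*I*√19/5*(-22) = -2 + 176*I*√19/5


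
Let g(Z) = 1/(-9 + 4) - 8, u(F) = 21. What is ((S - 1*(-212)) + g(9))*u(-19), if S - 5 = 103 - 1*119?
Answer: 20244/5 ≈ 4048.8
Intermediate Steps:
S = -11 (S = 5 + (103 - 1*119) = 5 + (103 - 119) = 5 - 16 = -11)
g(Z) = -41/5 (g(Z) = 1/(-5) - 8 = -1/5 - 8 = -41/5)
((S - 1*(-212)) + g(9))*u(-19) = ((-11 - 1*(-212)) - 41/5)*21 = ((-11 + 212) - 41/5)*21 = (201 - 41/5)*21 = (964/5)*21 = 20244/5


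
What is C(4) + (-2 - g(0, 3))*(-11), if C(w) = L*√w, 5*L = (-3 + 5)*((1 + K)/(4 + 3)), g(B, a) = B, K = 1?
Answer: 778/35 ≈ 22.229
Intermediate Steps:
L = 4/35 (L = ((-3 + 5)*((1 + 1)/(4 + 3)))/5 = (2*(2/7))/5 = (⅕)*(4/7) = 4/35 ≈ 0.11429)
C(w) = 4*√w/35
C(4) + (-2 - g(0, 3))*(-11) = 4*√4/35 + (-2 - 1*0)*(-11) = (4/35)*2 + (-2 + 0)*(-11) = 8/35 - 2*(-11) = 8/35 + 22 = 778/35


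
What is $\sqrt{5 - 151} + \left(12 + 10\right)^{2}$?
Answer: $484 + i \sqrt{146} \approx 484.0 + 12.083 i$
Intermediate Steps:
$\sqrt{5 - 151} + \left(12 + 10\right)^{2} = \sqrt{-146} + 22^{2} = i \sqrt{146} + 484 = 484 + i \sqrt{146}$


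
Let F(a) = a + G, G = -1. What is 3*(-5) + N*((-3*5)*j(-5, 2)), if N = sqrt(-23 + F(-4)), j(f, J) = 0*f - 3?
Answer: -15 + 90*I*sqrt(7) ≈ -15.0 + 238.12*I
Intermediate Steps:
j(f, J) = -3 (j(f, J) = 0 - 3 = -3)
F(a) = -1 + a (F(a) = a - 1 = -1 + a)
N = 2*I*sqrt(7) (N = sqrt(-23 + (-1 - 4)) = sqrt(-23 - 5) = sqrt(-28) = 2*I*sqrt(7) ≈ 5.2915*I)
3*(-5) + N*((-3*5)*j(-5, 2)) = 3*(-5) + (2*I*sqrt(7))*(-3*5*(-3)) = -15 + (2*I*sqrt(7))*(-15*(-3)) = -15 + (2*I*sqrt(7))*45 = -15 + 90*I*sqrt(7)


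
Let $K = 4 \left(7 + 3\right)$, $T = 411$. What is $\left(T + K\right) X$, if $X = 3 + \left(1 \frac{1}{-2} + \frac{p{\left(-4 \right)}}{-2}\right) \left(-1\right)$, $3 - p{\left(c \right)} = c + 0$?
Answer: $3157$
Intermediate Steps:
$p{\left(c \right)} = 3 - c$ ($p{\left(c \right)} = 3 - \left(c + 0\right) = 3 - c$)
$K = 40$ ($K = 4 \cdot 10 = 40$)
$X = 7$ ($X = 3 + \left(1 \frac{1}{-2} + \frac{3 - -4}{-2}\right) \left(-1\right) = 3 + \left(1 \left(- \frac{1}{2}\right) + \left(3 + 4\right) \left(- \frac{1}{2}\right)\right) \left(-1\right) = 3 + \left(- \frac{1}{2} + 7 \left(- \frac{1}{2}\right)\right) \left(-1\right) = 3 + \left(- \frac{1}{2} - \frac{7}{2}\right) \left(-1\right) = 3 - -4 = 3 + 4 = 7$)
$\left(T + K\right) X = \left(411 + 40\right) 7 = 451 \cdot 7 = 3157$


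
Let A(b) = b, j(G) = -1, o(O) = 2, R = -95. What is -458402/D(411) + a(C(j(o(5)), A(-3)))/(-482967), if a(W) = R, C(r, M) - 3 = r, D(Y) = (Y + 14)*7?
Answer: -31627536587/205260975 ≈ -154.08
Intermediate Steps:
D(Y) = 98 + 7*Y (D(Y) = (14 + Y)*7 = 98 + 7*Y)
C(r, M) = 3 + r
a(W) = -95
-458402/D(411) + a(C(j(o(5)), A(-3)))/(-482967) = -458402/(98 + 7*411) - 95/(-482967) = -458402/(98 + 2877) - 95*(-1/482967) = -458402/2975 + 95/482967 = -458402*1/2975 + 95/482967 = -65486/425 + 95/482967 = -31627536587/205260975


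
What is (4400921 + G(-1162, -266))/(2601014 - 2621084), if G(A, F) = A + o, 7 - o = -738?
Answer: -2200252/10035 ≈ -219.26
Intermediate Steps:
o = 745 (o = 7 - 1*(-738) = 7 + 738 = 745)
G(A, F) = 745 + A (G(A, F) = A + 745 = 745 + A)
(4400921 + G(-1162, -266))/(2601014 - 2621084) = (4400921 + (745 - 1162))/(2601014 - 2621084) = (4400921 - 417)/(-20070) = 4400504*(-1/20070) = -2200252/10035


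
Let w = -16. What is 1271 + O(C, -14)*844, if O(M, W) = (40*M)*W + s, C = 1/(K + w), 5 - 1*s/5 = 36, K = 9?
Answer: -62029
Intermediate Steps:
s = -155 (s = 25 - 5*36 = 25 - 180 = -155)
C = -⅐ (C = 1/(9 - 16) = 1/(-7) = -⅐ ≈ -0.14286)
O(M, W) = -155 + 40*M*W (O(M, W) = (40*M)*W - 155 = 40*M*W - 155 = -155 + 40*M*W)
1271 + O(C, -14)*844 = 1271 + (-155 + 40*(-⅐)*(-14))*844 = 1271 + (-155 + 80)*844 = 1271 - 75*844 = 1271 - 63300 = -62029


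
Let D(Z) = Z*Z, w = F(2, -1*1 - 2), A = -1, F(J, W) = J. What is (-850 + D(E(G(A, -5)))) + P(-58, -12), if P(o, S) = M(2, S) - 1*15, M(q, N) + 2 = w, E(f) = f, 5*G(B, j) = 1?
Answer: -21624/25 ≈ -864.96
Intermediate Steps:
G(B, j) = ⅕ (G(B, j) = (⅕)*1 = ⅕)
w = 2
M(q, N) = 0 (M(q, N) = -2 + 2 = 0)
P(o, S) = -15 (P(o, S) = 0 - 1*15 = 0 - 15 = -15)
D(Z) = Z²
(-850 + D(E(G(A, -5)))) + P(-58, -12) = (-850 + (⅕)²) - 15 = (-850 + 1/25) - 15 = -21249/25 - 15 = -21624/25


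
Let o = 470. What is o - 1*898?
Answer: -428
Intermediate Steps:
o - 1*898 = 470 - 1*898 = 470 - 898 = -428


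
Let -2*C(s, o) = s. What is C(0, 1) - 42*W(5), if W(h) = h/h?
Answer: -42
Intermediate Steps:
W(h) = 1
C(s, o) = -s/2
C(0, 1) - 42*W(5) = -½*0 - 42*1 = 0 - 42 = -42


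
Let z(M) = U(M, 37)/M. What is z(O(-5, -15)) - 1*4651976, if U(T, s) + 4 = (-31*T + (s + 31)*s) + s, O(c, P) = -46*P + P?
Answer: -3140102176/675 ≈ -4.6520e+6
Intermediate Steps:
O(c, P) = -45*P
U(T, s) = -4 + s - 31*T + s*(31 + s) (U(T, s) = -4 + ((-31*T + (s + 31)*s) + s) = -4 + ((-31*T + (31 + s)*s) + s) = -4 + ((-31*T + s*(31 + s)) + s) = -4 + (s - 31*T + s*(31 + s)) = -4 + s - 31*T + s*(31 + s))
z(M) = (2549 - 31*M)/M (z(M) = (-4 + 37² - 31*M + 32*37)/M = (-4 + 1369 - 31*M + 1184)/M = (2549 - 31*M)/M)
z(O(-5, -15)) - 1*4651976 = (-31 + 2549/((-45*(-15)))) - 1*4651976 = (-31 + 2549/675) - 4651976 = -18376/675 - 4651976 = -3140102176/675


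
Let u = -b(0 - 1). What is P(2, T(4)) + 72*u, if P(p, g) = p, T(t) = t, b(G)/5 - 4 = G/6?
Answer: -1378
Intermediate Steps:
b(G) = 20 + 5*G/6 (b(G) = 20 + 5*(G/6) = 20 + 5*G/6)
u = -115/6 (u = -(20 + 5*(0 - 1)/6) = -(20 + (⅚)*(-1)) = -(20 - ⅚) = -1*115/6 = -115/6 ≈ -19.167)
P(2, T(4)) + 72*u = 2 + 72*(-115/6) = 2 - 1380 = -1378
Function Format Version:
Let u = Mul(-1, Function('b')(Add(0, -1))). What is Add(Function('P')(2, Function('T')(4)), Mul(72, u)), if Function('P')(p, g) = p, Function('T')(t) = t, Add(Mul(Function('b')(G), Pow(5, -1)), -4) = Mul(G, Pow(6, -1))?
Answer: -1378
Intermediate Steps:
Function('b')(G) = Add(20, Mul(Rational(5, 6), G)) (Function('b')(G) = Add(20, Mul(5, Mul(G, Pow(6, -1)))) = Add(20, Mul(5, Mul(G, Rational(1, 6)))) = Add(20, Mul(5, Mul(Rational(1, 6), G))) = Add(20, Mul(Rational(5, 6), G)))
u = Rational(-115, 6) (u = Mul(-1, Add(20, Mul(Rational(5, 6), Add(0, -1)))) = Mul(-1, Add(20, Mul(Rational(5, 6), -1))) = Mul(-1, Add(20, Rational(-5, 6))) = Mul(-1, Rational(115, 6)) = Rational(-115, 6) ≈ -19.167)
Add(Function('P')(2, Function('T')(4)), Mul(72, u)) = Add(2, Mul(72, Rational(-115, 6))) = Add(2, -1380) = -1378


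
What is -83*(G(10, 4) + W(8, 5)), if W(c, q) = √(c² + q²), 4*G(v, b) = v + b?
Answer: -581/2 - 83*√89 ≈ -1073.5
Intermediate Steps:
G(v, b) = b/4 + v/4 (G(v, b) = (v + b)/4 = (b + v)/4 = b/4 + v/4)
-83*(G(10, 4) + W(8, 5)) = -83*(((¼)*4 + (¼)*10) + √(8² + 5²)) = -83*((1 + 5/2) + √(64 + 25)) = -83*(7/2 + √89) = -581/2 - 83*√89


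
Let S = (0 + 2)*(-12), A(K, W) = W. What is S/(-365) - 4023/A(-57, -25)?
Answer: 293799/1825 ≈ 160.99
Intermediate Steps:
S = -24 (S = 2*(-12) = -24)
S/(-365) - 4023/A(-57, -25) = -24/(-365) - 4023/(-25) = -24*(-1/365) - 4023*(-1/25) = 24/365 + 4023/25 = 293799/1825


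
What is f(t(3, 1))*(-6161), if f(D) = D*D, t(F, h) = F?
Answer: -55449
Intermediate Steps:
f(D) = D**2
f(t(3, 1))*(-6161) = 3**2*(-6161) = 9*(-6161) = -55449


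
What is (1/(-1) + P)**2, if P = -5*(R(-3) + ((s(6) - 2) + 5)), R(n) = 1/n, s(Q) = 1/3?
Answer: 256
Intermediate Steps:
s(Q) = 1/3
R(n) = 1/n
P = -15 (P = -5*(1/(-3) + ((1/3 - 2) + 5)) = -5*(-1/3 + (-5/3 + 5)) = -5*(-1/3 + 10/3) = -5*3 = -15)
(1/(-1) + P)**2 = (1/(-1) - 15)**2 = (-1 - 15)**2 = (-16)**2 = 256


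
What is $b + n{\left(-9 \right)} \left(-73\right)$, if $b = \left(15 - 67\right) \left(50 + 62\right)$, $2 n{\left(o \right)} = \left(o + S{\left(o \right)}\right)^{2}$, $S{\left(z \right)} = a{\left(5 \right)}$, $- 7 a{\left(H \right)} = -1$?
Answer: $- \frac{425682}{49} \approx -8687.4$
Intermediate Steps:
$a{\left(H \right)} = \frac{1}{7}$ ($a{\left(H \right)} = \left(- \frac{1}{7}\right) \left(-1\right) = \frac{1}{7}$)
$S{\left(z \right)} = \frac{1}{7}$
$n{\left(o \right)} = \frac{\left(\frac{1}{7} + o\right)^{2}}{2}$ ($n{\left(o \right)} = \frac{\left(o + \frac{1}{7}\right)^{2}}{2} = \frac{\left(\frac{1}{7} + o\right)^{2}}{2}$)
$b = -5824$ ($b = \left(-52\right) 112 = -5824$)
$b + n{\left(-9 \right)} \left(-73\right) = -5824 + \frac{\left(1 + 7 \left(-9\right)\right)^{2}}{98} \left(-73\right) = -5824 + \frac{\left(1 - 63\right)^{2}}{98} \left(-73\right) = -5824 + \frac{\left(-62\right)^{2}}{98} \left(-73\right) = -5824 + \frac{1}{98} \cdot 3844 \left(-73\right) = -5824 + \frac{1922}{49} \left(-73\right) = -5824 - \frac{140306}{49} = - \frac{425682}{49}$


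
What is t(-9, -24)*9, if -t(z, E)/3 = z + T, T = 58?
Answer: -1323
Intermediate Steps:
t(z, E) = -174 - 3*z (t(z, E) = -3*(z + 58) = -3*(58 + z) = -174 - 3*z)
t(-9, -24)*9 = (-174 - 3*(-9))*9 = (-174 + 27)*9 = -147*9 = -1323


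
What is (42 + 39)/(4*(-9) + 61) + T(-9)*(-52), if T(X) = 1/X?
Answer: 2029/225 ≈ 9.0178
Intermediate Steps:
(42 + 39)/(4*(-9) + 61) + T(-9)*(-52) = (42 + 39)/(4*(-9) + 61) - 52/(-9) = 81/(-36 + 61) - ⅑*(-52) = 81/25 + 52/9 = 2029/225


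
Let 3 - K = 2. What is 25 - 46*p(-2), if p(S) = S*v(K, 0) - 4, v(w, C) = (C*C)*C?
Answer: 209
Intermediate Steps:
K = 1 (K = 3 - 1*2 = 3 - 2 = 1)
v(w, C) = C**3 (v(w, C) = C**2*C = C**3)
p(S) = -4 (p(S) = S*0**3 - 4 = S*0 - 4 = 0 - 4 = -4)
25 - 46*p(-2) = 25 - 46*(-4) = 25 + 184 = 209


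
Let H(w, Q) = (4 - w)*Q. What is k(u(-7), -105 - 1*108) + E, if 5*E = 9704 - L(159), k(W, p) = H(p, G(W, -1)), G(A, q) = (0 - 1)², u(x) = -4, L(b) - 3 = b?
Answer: 10627/5 ≈ 2125.4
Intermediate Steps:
L(b) = 3 + b
G(A, q) = 1 (G(A, q) = (-1)² = 1)
H(w, Q) = Q*(4 - w)
k(W, p) = 4 - p (k(W, p) = 1*(4 - p) = 4 - p)
E = 9542/5 (E = (9704 - (3 + 159))/5 = (9704 - 1*162)/5 = (9704 - 162)/5 = (⅕)*9542 = 9542/5 ≈ 1908.4)
k(u(-7), -105 - 1*108) + E = (4 - (-105 - 1*108)) + 9542/5 = (4 - (-105 - 108)) + 9542/5 = (4 - 1*(-213)) + 9542/5 = (4 + 213) + 9542/5 = 217 + 9542/5 = 10627/5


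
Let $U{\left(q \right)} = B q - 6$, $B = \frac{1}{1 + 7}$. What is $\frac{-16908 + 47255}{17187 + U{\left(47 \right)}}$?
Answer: $\frac{242776}{137495} \approx 1.7657$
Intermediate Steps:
$B = \frac{1}{8} \approx 0.125$
$U{\left(q \right)} = -6 + \frac{q}{8}$ ($U{\left(q \right)} = \frac{q}{8} - 6 = -6 + \frac{q}{8}$)
$\frac{-16908 + 47255}{17187 + U{\left(47 \right)}} = \frac{-16908 + 47255}{17187 + \left(-6 + \frac{1}{8} \cdot 47\right)} = \frac{30347}{17187 + \left(-6 + \frac{47}{8}\right)} = \frac{30347}{17187 - \frac{1}{8}} = \frac{30347}{\frac{137495}{8}} = 30347 \cdot \frac{8}{137495} = \frac{242776}{137495}$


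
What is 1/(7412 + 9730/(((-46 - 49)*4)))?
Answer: 38/280683 ≈ 0.00013538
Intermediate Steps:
1/(7412 + 9730/(((-46 - 49)*4))) = 1/(7412 + 9730/((-95*4))) = 1/(7412 + 9730/(-380)) = 1/(7412 + 9730*(-1/380)) = 1/(7412 - 973/38) = 1/(280683/38) = 38/280683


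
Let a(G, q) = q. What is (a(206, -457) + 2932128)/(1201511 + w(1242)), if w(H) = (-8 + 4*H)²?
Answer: 2931671/25803111 ≈ 0.11362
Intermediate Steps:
(a(206, -457) + 2932128)/(1201511 + w(1242)) = (-457 + 2932128)/(1201511 + 16*(-2 + 1242)²) = 2931671/(1201511 + 16*1240²) = 2931671/(1201511 + 16*1537600) = 2931671/(1201511 + 24601600) = 2931671/25803111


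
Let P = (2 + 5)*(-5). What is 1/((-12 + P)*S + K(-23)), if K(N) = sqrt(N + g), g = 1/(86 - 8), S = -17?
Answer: 62322/49797071 - I*sqrt(139854)/49797071 ≈ 0.0012515 - 7.5099e-6*I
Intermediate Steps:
g = 1/78 ≈ 0.012821
P = -35 (P = 7*(-5) = -35)
K(N) = sqrt(1/78 + N) (K(N) = sqrt(N + 1/78) = sqrt(1/78 + N))
1/((-12 + P)*S + K(-23)) = 1/((-12 - 35)*(-17) + sqrt(78 + 6084*(-23))/78) = 1/(-47*(-17) + sqrt(78 - 139932)/78) = 1/(799 + sqrt(-139854)/78) = 1/(799 + (I*sqrt(139854))/78) = 1/(799 + I*sqrt(139854)/78)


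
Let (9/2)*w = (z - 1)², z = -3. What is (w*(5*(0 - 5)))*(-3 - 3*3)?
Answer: 3200/3 ≈ 1066.7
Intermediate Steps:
w = 32/9 (w = 2*(-3 - 1)²/9 = (2/9)*(-4)² = (2/9)*16 = 32/9 ≈ 3.5556)
(w*(5*(0 - 5)))*(-3 - 3*3) = (32*(5*(0 - 5))/9)*(-3 - 3*3) = (32*(5*(-5))/9)*(-3 - 9) = ((32/9)*(-25))*(-12) = -800/9*(-12) = 3200/3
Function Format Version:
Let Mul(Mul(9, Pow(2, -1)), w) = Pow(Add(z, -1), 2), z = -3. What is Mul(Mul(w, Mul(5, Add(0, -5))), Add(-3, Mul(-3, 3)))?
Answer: Rational(3200, 3) ≈ 1066.7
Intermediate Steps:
w = Rational(32, 9) (w = Mul(Rational(2, 9), Pow(Add(-3, -1), 2)) = Mul(Rational(2, 9), Pow(-4, 2)) = Mul(Rational(2, 9), 16) = Rational(32, 9) ≈ 3.5556)
Mul(Mul(w, Mul(5, Add(0, -5))), Add(-3, Mul(-3, 3))) = Mul(Mul(Rational(32, 9), Mul(5, Add(0, -5))), Add(-3, Mul(-3, 3))) = Mul(Mul(Rational(32, 9), Mul(5, -5)), Add(-3, -9)) = Mul(Mul(Rational(32, 9), -25), -12) = Mul(Rational(-800, 9), -12) = Rational(3200, 3)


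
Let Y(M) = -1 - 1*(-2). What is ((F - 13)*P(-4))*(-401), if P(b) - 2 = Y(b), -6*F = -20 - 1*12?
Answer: 9223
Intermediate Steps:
Y(M) = 1 (Y(M) = -1 + 2 = 1)
F = 16/3 (F = -(-20 - 1*12)/6 = -(-20 - 12)/6 = -1/6*(-32) = 16/3 ≈ 5.3333)
P(b) = 3 (P(b) = 2 + 1 = 3)
((F - 13)*P(-4))*(-401) = ((16/3 - 13)*3)*(-401) = -23/3*3*(-401) = -23*(-401) = 9223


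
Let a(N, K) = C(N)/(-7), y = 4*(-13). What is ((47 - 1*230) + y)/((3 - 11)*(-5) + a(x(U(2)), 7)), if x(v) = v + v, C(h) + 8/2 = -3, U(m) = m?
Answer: -235/41 ≈ -5.7317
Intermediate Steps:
C(h) = -7 (C(h) = -4 - 3 = -7)
y = -52
x(v) = 2*v
a(N, K) = 1 (a(N, K) = -7/(-7) = -7*(-1/7) = 1)
((47 - 1*230) + y)/((3 - 11)*(-5) + a(x(U(2)), 7)) = ((47 - 1*230) - 52)/((3 - 11)*(-5) + 1) = ((47 - 230) - 52)/(-8*(-5) + 1) = (-183 - 52)/(40 + 1) = -235/41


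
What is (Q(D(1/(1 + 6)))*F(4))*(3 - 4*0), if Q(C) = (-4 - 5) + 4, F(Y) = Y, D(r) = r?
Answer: -60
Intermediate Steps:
Q(C) = -5 (Q(C) = -9 + 4 = -5)
(Q(D(1/(1 + 6)))*F(4))*(3 - 4*0) = (-5*4)*(3 - 4*0) = -20*(3 + 0) = -20*3 = -60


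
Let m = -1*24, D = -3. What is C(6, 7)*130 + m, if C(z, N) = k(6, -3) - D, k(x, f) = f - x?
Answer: -804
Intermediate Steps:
m = -24
C(z, N) = -6 (C(z, N) = (-3 - 1*6) - 1*(-3) = (-3 - 6) + 3 = -9 + 3 = -6)
C(6, 7)*130 + m = -6*130 - 24 = -780 - 24 = -804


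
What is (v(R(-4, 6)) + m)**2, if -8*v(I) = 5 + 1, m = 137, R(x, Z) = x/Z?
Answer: 297025/16 ≈ 18564.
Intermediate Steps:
v(I) = -3/4 (v(I) = -(5 + 1)/8 = -1/8*6 = -3/4)
(v(R(-4, 6)) + m)**2 = (-3/4 + 137)**2 = (545/4)**2 = 297025/16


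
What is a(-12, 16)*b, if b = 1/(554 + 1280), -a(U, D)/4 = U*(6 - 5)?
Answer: 24/917 ≈ 0.026172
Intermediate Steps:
a(U, D) = -4*U (a(U, D) = -4*U*(6 - 5) = -4*U)
b = 1/1834 ≈ 0.00054526
a(-12, 16)*b = -4*(-12)*(1/1834) = 48*(1/1834) = 24/917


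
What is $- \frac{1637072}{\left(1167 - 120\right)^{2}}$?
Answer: $- \frac{1637072}{1096209} \approx -1.4934$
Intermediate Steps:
$- \frac{1637072}{\left(1167 - 120\right)^{2}} = - \frac{1637072}{1047^{2}} = - \frac{1637072}{1096209}$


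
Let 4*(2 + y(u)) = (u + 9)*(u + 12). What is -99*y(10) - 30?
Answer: -20355/2 ≈ -10178.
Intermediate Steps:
y(u) = -2 + (9 + u)*(12 + u)/4 (y(u) = -2 + ((u + 9)*(u + 12))/4 = -2 + ((9 + u)*(12 + u))/4 = -2 + (9 + u)*(12 + u)/4)
-99*y(10) - 30 = -99*(25 + (1/4)*10**2 + (21/4)*10) - 30 = -99*(25 + (1/4)*100 + 105/2) - 30 = -99*(25 + 25 + 105/2) - 30 = -99*205/2 - 30 = -20295/2 - 30 = -20355/2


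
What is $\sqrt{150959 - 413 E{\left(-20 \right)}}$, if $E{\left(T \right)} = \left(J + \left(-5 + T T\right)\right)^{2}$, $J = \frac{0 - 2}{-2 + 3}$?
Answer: $i \sqrt{63636478} \approx 7977.3 i$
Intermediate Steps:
$J = -2$ ($J = - \frac{2}{1} = \left(-2\right) 1 = -2$)
$E{\left(T \right)} = \left(-7 + T^{2}\right)^{2}$ ($E{\left(T \right)} = \left(-2 + \left(-5 + T T\right)\right)^{2} = \left(-2 + \left(-5 + T^{2}\right)\right)^{2} = \left(-7 + T^{2}\right)^{2}$)
$\sqrt{150959 - 413 E{\left(-20 \right)}} = \sqrt{150959 - 413 \left(-7 + \left(-20\right)^{2}\right)^{2}} = \sqrt{150959 - 413 \left(-7 + 400\right)^{2}} = \sqrt{150959 - 413 \cdot 393^{2}} = \sqrt{150959 - 63787437} = \sqrt{-63636478} = i \sqrt{63636478}$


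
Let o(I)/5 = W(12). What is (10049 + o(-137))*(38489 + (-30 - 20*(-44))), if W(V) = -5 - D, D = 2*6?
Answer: 391973796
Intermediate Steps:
D = 12
W(V) = -17 (W(V) = -5 - 1*12 = -5 - 12 = -17)
o(I) = -85 (o(I) = 5*(-17) = -85)
(10049 + o(-137))*(38489 + (-30 - 20*(-44))) = (10049 - 85)*(38489 + (-30 - 20*(-44))) = 9964*(38489 + (-30 + 880)) = 9964*(38489 + 850) = 9964*39339 = 391973796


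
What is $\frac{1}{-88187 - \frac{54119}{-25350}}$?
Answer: $- \frac{1950}{171960487} \approx -1.134 \cdot 10^{-5}$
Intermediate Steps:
$\frac{1}{-88187 - \frac{54119}{-25350}} = \frac{1}{-88187 - - \frac{4163}{1950}} = \frac{1}{-88187 + \frac{4163}{1950}} = \frac{1}{- \frac{171960487}{1950}} = - \frac{1950}{171960487}$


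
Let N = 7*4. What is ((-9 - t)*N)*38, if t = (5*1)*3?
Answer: -25536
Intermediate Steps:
N = 28
t = 15 (t = 5*3 = 15)
((-9 - t)*N)*38 = ((-9 - 1*15)*28)*38 = ((-9 - 15)*28)*38 = -24*28*38 = -672*38 = -25536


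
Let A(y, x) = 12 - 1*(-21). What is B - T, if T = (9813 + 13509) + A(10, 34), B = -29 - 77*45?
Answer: -26849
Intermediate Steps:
A(y, x) = 33 (A(y, x) = 12 + 21 = 33)
B = -3494 (B = -29 - 3465 = -3494)
T = 23355 (T = (9813 + 13509) + 33 = 23322 + 33 = 23355)
B - T = -3494 - 1*23355 = -3494 - 23355 = -26849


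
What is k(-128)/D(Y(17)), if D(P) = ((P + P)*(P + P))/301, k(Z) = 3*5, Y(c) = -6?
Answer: 1505/48 ≈ 31.354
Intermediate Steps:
k(Z) = 15
D(P) = 4*P²/301 (D(P) = ((2*P)*(2*P))*(1/301) = (4*P²)*(1/301) = 4*P²/301)
k(-128)/D(Y(17)) = 15/(((4/301)*(-6)²)) = 15/(((4/301)*36)) = 15/(144/301) = 15*(301/144) = 1505/48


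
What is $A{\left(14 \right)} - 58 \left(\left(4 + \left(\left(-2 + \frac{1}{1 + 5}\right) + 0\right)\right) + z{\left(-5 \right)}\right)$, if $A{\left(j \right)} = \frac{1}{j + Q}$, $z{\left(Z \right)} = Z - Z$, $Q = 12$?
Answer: $- \frac{9799}{78} \approx -125.63$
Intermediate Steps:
$z{\left(Z \right)} = 0$
$A{\left(j \right)} = \frac{1}{12 + j}$ ($A{\left(j \right)} = \frac{1}{j + 12} = \frac{1}{12 + j}$)
$A{\left(14 \right)} - 58 \left(\left(4 + \left(\left(-2 + \frac{1}{1 + 5}\right) + 0\right)\right) + z{\left(-5 \right)}\right) = \frac{1}{12 + 14} - 58 \left(\left(4 + \left(\left(-2 + \frac{1}{1 + 5}\right) + 0\right)\right) + 0\right) = \frac{1}{26} - 58 \left(\left(4 + \left(\left(-2 + \frac{1}{6}\right) + 0\right)\right) + 0\right) = \frac{1}{26} - 58 \left(\left(4 + \left(- \frac{11}{6} + 0\right)\right) + 0\right) = \frac{1}{26} - 58 \left(\left(4 - \frac{11}{6}\right) + 0\right) = \frac{1}{26} - 58 \left(\frac{13}{6} + 0\right) = \frac{1}{26} - \frac{377}{3} = - \frac{9799}{78}$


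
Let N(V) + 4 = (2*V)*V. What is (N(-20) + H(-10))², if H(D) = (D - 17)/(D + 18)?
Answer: 40208281/64 ≈ 6.2825e+5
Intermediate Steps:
N(V) = -4 + 2*V² (N(V) = -4 + (2*V)*V = -4 + 2*V²)
H(D) = (-17 + D)/(18 + D)
(N(-20) + H(-10))² = ((-4 + 2*(-20)²) + (-17 - 10)/(18 - 10))² = ((-4 + 2*400) - 27/8)² = ((-4 + 800) + (⅛)*(-27))² = (796 - 27/8)² = (6341/8)² = 40208281/64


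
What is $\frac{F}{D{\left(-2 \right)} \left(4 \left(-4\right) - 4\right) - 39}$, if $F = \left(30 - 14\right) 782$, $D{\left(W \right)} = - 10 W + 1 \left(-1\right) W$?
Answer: $- \frac{12512}{479} \approx -26.121$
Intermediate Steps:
$D{\left(W \right)} = - 11 W$ ($D{\left(W \right)} = - 10 W - W = - 11 W$)
$F = 12512$ ($F = 16 \cdot 782 = 12512$)
$\frac{F}{D{\left(-2 \right)} \left(4 \left(-4\right) - 4\right) - 39} = \frac{12512}{\left(-11\right) \left(-2\right) \left(4 \left(-4\right) - 4\right) - 39} = \frac{12512}{22 \left(-16 - 4\right) - 39} = \frac{12512}{22 \left(-20\right) - 39} = \frac{12512}{-440 - 39} = \frac{12512}{-479} = 12512 \left(- \frac{1}{479}\right) = - \frac{12512}{479}$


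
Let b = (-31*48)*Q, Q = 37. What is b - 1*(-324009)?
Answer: 268953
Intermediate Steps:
b = -55056 (b = -31*48*37 = -1488*37 = -55056)
b - 1*(-324009) = -55056 - 1*(-324009) = -55056 + 324009 = 268953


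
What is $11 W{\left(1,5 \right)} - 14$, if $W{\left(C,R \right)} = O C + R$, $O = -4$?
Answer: $-3$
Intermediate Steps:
$W{\left(C,R \right)} = R - 4 C$ ($W{\left(C,R \right)} = - 4 C + R = R - 4 C$)
$11 W{\left(1,5 \right)} - 14 = 11 \left(5 - 4\right) - 14 = 11 \cdot 1 - 14 = 11 - 14 = -3$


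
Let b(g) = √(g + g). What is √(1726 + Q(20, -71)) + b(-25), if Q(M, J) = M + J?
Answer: 5*√67 + 5*I*√2 ≈ 40.927 + 7.0711*I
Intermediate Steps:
Q(M, J) = J + M
b(g) = √2*√g (b(g) = √(2*g) = √2*√g)
√(1726 + Q(20, -71)) + b(-25) = √(1726 + (-71 + 20)) + √2*√(-25) = √(1726 - 51) + √2*(5*I) = √1675 + 5*I*√2 = 5*√67 + 5*I*√2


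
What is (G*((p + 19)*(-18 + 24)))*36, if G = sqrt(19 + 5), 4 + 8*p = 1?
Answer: 8046*sqrt(6) ≈ 19709.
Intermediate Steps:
p = -3/8 (p = -1/2 + (1/8)*1 = -1/2 + 1/8 = -3/8 ≈ -0.37500)
G = 2*sqrt(6) (G = sqrt(24) = 2*sqrt(6) ≈ 4.8990)
(G*((p + 19)*(-18 + 24)))*36 = ((2*sqrt(6))*((-3/8 + 19)*(-18 + 24)))*36 = ((2*sqrt(6))*((149/8)*6))*36 = ((2*sqrt(6))*(447/4))*36 = (447*sqrt(6)/2)*36 = 8046*sqrt(6)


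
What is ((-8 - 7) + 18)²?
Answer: 9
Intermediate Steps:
((-8 - 7) + 18)² = (-15 + 18)² = 3² = 9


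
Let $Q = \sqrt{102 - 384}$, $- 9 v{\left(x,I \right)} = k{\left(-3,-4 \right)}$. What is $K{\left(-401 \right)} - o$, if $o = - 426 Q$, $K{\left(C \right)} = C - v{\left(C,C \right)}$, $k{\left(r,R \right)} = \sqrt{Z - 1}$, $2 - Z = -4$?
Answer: $-401 + \frac{\sqrt{5}}{9} + 426 i \sqrt{282} \approx -400.75 + 7153.8 i$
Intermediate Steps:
$Z = 6$ ($Z = 2 - -4 = 2 + 4 = 6$)
$k{\left(r,R \right)} = \sqrt{5}$ ($k{\left(r,R \right)} = \sqrt{6 - 1} = \sqrt{5}$)
$v{\left(x,I \right)} = - \frac{\sqrt{5}}{9}$
$Q = i \sqrt{282}$ ($Q = \sqrt{-282} = i \sqrt{282} \approx 16.793 i$)
$K{\left(C \right)} = C + \frac{\sqrt{5}}{9}$ ($K{\left(C \right)} = C - - \frac{\sqrt{5}}{9} = C + \frac{\sqrt{5}}{9}$)
$o = - 426 i \sqrt{282} \approx - 7153.8 i$
$K{\left(-401 \right)} - o = \left(-401 + \frac{\sqrt{5}}{9}\right) - - 426 i \sqrt{282} = \left(-401 + \frac{\sqrt{5}}{9}\right) + 426 i \sqrt{282} = -401 + \frac{\sqrt{5}}{9} + 426 i \sqrt{282}$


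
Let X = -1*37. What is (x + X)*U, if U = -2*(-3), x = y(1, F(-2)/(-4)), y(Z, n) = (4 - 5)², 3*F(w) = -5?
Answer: -216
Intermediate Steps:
F(w) = -5/3 (F(w) = (⅓)*(-5) = -5/3)
y(Z, n) = 1 (y(Z, n) = (-1)² = 1)
x = 1
U = 6
X = -37
(x + X)*U = (1 - 37)*6 = -36*6 = -216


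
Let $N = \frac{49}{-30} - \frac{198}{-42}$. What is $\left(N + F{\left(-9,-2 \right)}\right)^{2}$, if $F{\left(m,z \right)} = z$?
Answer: $\frac{51529}{44100} \approx 1.1685$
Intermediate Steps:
$N = \frac{647}{210}$ ($N = 49 \left(- \frac{1}{30}\right) - - \frac{33}{7} = - \frac{49}{30} + \frac{33}{7} = \frac{647}{210} \approx 3.081$)
$\left(N + F{\left(-9,-2 \right)}\right)^{2} = \left(\frac{647}{210} - 2\right)^{2} = \left(\frac{227}{210}\right)^{2} = \frac{51529}{44100}$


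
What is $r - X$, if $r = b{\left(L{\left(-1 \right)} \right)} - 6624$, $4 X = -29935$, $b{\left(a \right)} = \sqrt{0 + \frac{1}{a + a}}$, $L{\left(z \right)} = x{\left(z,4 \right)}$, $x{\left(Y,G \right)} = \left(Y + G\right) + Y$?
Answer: $\frac{3441}{4} \approx 860.25$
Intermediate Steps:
$x{\left(Y,G \right)} = G + 2 Y$ ($x{\left(Y,G \right)} = \left(G + Y\right) + Y = G + 2 Y$)
$L{\left(z \right)} = 4 + 2 z$
$b{\left(a \right)} = \frac{\sqrt{2} \sqrt{\frac{1}{a}}}{2}$ ($b{\left(a \right)} = \sqrt{0 + \frac{1}{2 a}} = \sqrt{\frac{1}{2 a}} = \frac{\sqrt{2} \sqrt{\frac{1}{a}}}{2}$)
$X = - \frac{29935}{4}$ ($X = \frac{1}{4} \left(-29935\right) = - \frac{29935}{4} \approx -7483.8$)
$r = - \frac{13247}{2}$ ($r = \frac{\sqrt{2} \sqrt{\frac{1}{4 + 2 \left(-1\right)}}}{2} - 6624 = \frac{\sqrt{2} \sqrt{\frac{1}{4 - 2}}}{2} - 6624 = \frac{\sqrt{2} \sqrt{\frac{1}{2}}}{2} - 6624 = \frac{\sqrt{2}}{2 \sqrt{2}} - 6624 = \frac{\sqrt{2} \frac{\sqrt{2}}{2}}{2} - 6624 = \frac{1}{2} - 6624 = - \frac{13247}{2} \approx -6623.5$)
$r - X = - \frac{13247}{2} - - \frac{29935}{4} = - \frac{13247}{2} + \frac{29935}{4} = \frac{3441}{4}$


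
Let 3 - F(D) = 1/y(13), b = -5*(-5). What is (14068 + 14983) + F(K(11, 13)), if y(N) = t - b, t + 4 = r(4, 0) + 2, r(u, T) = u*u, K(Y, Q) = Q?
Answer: 319595/11 ≈ 29054.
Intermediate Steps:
b = 25
r(u, T) = u²
t = 14 (t = -4 + (4² + 2) = -4 + (16 + 2) = -4 + 18 = 14)
y(N) = -11 (y(N) = 14 - 1*25 = 14 - 25 = -11)
F(D) = 34/11 (F(D) = 3 - 1/(-11) = 3 - 1*(-1/11) = 3 + 1/11 = 34/11)
(14068 + 14983) + F(K(11, 13)) = (14068 + 14983) + 34/11 = 29051 + 34/11 = 319595/11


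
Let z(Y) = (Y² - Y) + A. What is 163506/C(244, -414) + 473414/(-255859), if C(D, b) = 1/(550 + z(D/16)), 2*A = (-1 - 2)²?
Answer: 258307003185311/2046872 ≈ 1.2620e+8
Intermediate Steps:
A = 9/2 (A = (-1 - 2)²/2 = (½)*(-3)² = (½)*9 = 9/2 ≈ 4.5000)
z(Y) = 9/2 + Y² - Y (z(Y) = (Y² - Y) + 9/2 = 9/2 + Y² - Y)
C(D, b) = 1/(1109/2 - D/16 + D²/256) (C(D, b) = 1/(550 + (9/2 + (D/16)² - D/16)) = 1/(550 + (9/2 + D²/256 - D/16)) = 1/(550 + (9/2 - D/16 + D²/256)) = 1/(1109/2 - D/16 + D²/256))
163506/C(244, -414) + 473414/(-255859) = 163506/((256/(141952 + 244² - 16*244))) + 473414/(-255859) = 163506/((256/(141952 + 59536 - 3904))) + 473414*(-1/255859) = 163506/((256/197584)) - 473414/255859 = 163506/((256*(1/197584))) - 473414/255859 = 163506/(16/12349) - 473414/255859 = 163506*(12349/16) - 473414/255859 = 1009567797/8 - 473414/255859 = 258307003185311/2046872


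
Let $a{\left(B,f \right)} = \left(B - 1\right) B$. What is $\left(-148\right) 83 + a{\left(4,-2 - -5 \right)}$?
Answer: $-12272$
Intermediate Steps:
$a{\left(B,f \right)} = B \left(-1 + B\right)$ ($a{\left(B,f \right)} = \left(-1 + B\right) B = B \left(-1 + B\right)$)
$\left(-148\right) 83 + a{\left(4,-2 - -5 \right)} = \left(-148\right) 83 + 4 \left(-1 + 4\right) = -12284 + 4 \cdot 3 = -12284 + 12 = -12272$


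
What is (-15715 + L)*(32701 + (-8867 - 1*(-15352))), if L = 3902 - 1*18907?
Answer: -1203793920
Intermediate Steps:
L = -15005 (L = 3902 - 18907 = -15005)
(-15715 + L)*(32701 + (-8867 - 1*(-15352))) = (-15715 - 15005)*(32701 + (-8867 - 1*(-15352))) = -30720*(32701 + (-8867 + 15352)) = -30720*(32701 + 6485) = -30720*39186 = -1203793920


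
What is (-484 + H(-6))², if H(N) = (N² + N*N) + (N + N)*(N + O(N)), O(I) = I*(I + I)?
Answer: 1449616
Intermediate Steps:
O(I) = 2*I² (O(I) = I*(2*I) = 2*I²)
H(N) = 2*N² + 2*N*(N + 2*N²) (H(N) = (N² + N*N) + (N + N)*(N + 2*N²) = (N² + N²) + (2*N)*(N + 2*N²) = 2*N² + 2*N*(N + 2*N²))
(-484 + H(-6))² = (-484 + 4*(-6)²*(1 - 6))² = (-484 + 4*36*(-5))² = (-484 - 720)² = (-1204)² = 1449616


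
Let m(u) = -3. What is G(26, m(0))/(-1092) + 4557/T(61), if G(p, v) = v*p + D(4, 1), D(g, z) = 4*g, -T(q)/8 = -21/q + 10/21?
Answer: -122586245/28392 ≈ -4317.6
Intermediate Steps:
T(q) = -80/21 + 168/q (T(q) = -8*(-21/q + 10/21) = -8*(10/21 - 21/q) = -80/21 + 168/q)
G(p, v) = 16 + p*v (G(p, v) = v*p + 4*4 = p*v + 16 = 16 + p*v)
G(26, m(0))/(-1092) + 4557/T(61) = (16 + 26*(-3))/(-1092) + 4557/(-80/21 + 168/61) = (16 - 78)*(-1/1092) + 4557/(-80/21 + 168*(1/61)) = -62*(-1/1092) + 4557/(-80/21 + 168/61) = 31/546 + 4557/(-1352/1281) = 31/546 + 4557*(-1281/1352) = 31/546 - 5837517/1352 = -122586245/28392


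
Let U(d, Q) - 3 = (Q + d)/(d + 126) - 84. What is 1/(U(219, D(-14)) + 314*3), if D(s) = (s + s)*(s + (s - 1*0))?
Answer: 345/298048 ≈ 0.0011575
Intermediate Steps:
D(s) = 4*s² (D(s) = (2*s)*(s + (s + 0)) = (2*s)*(s + s) = (2*s)*(2*s) = 4*s²)
U(d, Q) = -81 + (Q + d)/(126 + d) (U(d, Q) = 3 + ((Q + d)/(d + 126) - 84) = 3 + ((Q + d)/(126 + d) - 84) = 3 + (-84 + (Q + d)/(126 + d)) = -81 + (Q + d)/(126 + d))
1/(U(219, D(-14)) + 314*3) = 1/((-10206 + 4*(-14)² - 80*219)/(126 + 219) + 314*3) = 1/((-10206 + 4*196 - 17520)/345 + 942) = 1/((-10206 + 784 - 17520)/345 + 942) = 1/((1/345)*(-26942) + 942) = 1/(-26942/345 + 942) = 1/(298048/345) = 345/298048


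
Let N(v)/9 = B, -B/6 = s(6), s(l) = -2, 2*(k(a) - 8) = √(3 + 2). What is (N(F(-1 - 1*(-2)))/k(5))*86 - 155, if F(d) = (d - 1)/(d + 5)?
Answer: 258311/251 - 18576*√5/251 ≈ 863.64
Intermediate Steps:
k(a) = 8 + √5/2 (k(a) = 8 + √(3 + 2)/2 = 8 + √5/2)
F(d) = (-1 + d)/(5 + d)
B = 12 (B = -6*(-2) = 12)
N(v) = 108 (N(v) = 9*12 = 108)
(N(F(-1 - 1*(-2)))/k(5))*86 - 155 = (108/(8 + √5/2))*86 - 155 = 9288/(8 + √5/2) - 155 = -155 + 9288/(8 + √5/2)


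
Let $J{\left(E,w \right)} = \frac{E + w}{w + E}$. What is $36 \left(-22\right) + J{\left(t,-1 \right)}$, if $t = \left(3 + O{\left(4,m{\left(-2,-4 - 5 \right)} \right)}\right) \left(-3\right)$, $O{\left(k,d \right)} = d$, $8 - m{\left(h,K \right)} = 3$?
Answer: $-791$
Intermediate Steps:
$m{\left(h,K \right)} = 5$ ($m{\left(h,K \right)} = 8 - 3 = 5$)
$t = -24$ ($t = \left(3 + 5\right) \left(-3\right) = 8 \left(-3\right) = -24$)
$J{\left(E,w \right)} = 1$ ($J{\left(E,w \right)} = \frac{E + w}{E + w} = 1$)
$36 \left(-22\right) + J{\left(t,-1 \right)} = 36 \left(-22\right) + 1 = -792 + 1 = -791$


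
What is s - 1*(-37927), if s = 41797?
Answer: 79724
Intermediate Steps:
s - 1*(-37927) = 41797 - 1*(-37927) = 41797 + 37927 = 79724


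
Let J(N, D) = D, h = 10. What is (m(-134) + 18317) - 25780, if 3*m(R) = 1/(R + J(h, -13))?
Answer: -3291184/441 ≈ -7463.0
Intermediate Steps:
m(R) = 1/(3*(-13 + R)) (m(R) = 1/(3*(R - 13)) = 1/(3*(-13 + R)))
(m(-134) + 18317) - 25780 = (1/(3*(-13 - 134)) + 18317) - 25780 = ((⅓)/(-147) + 18317) - 25780 = ((⅓)*(-1/147) + 18317) - 25780 = (-1/441 + 18317) - 25780 = 8077796/441 - 25780 = -3291184/441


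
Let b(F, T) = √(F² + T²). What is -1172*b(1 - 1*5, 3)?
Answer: -5860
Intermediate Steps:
-1172*b(1 - 1*5, 3) = -1172*√((1 - 1*5)² + 3²) = -1172*√((1 - 5)² + 9) = -1172*√((-4)² + 9) = -1172*√(16 + 9) = -1172*√25 = -1172*5 = -5860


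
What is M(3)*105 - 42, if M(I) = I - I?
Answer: -42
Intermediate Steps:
M(I) = 0
M(3)*105 - 42 = 0*105 - 42 = 0 - 42 = -42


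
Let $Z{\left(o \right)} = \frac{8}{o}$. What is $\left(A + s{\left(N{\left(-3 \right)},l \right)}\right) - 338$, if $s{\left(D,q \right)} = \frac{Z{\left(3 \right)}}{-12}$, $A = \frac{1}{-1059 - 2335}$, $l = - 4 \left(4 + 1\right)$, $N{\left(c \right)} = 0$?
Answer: $- \frac{10331345}{30546} \approx -338.22$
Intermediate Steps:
$l = -20$ ($l = \left(-4\right) 5 = -20$)
$A = - \frac{1}{3394}$ ($A = \frac{1}{-3394} = - \frac{1}{3394} \approx -0.00029464$)
$s{\left(D,q \right)} = - \frac{2}{9}$ ($s{\left(D,q \right)} = \frac{8 \cdot \frac{1}{3}}{-12} = 8 \cdot \frac{1}{3} \left(- \frac{1}{12}\right) = \frac{8}{3} \left(- \frac{1}{12}\right) = - \frac{2}{9}$)
$\left(A + s{\left(N{\left(-3 \right)},l \right)}\right) - 338 = \left(- \frac{1}{3394} - \frac{2}{9}\right) - 338 = - \frac{6797}{30546} - 338 = - \frac{10331345}{30546}$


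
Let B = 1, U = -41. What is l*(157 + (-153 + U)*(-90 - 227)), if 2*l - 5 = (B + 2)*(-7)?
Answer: -493240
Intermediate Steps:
l = -8 (l = 5/2 + ((1 + 2)*(-7))/2 = 5/2 + (3*(-7))/2 = 5/2 + (½)*(-21) = 5/2 - 21/2 = -8)
l*(157 + (-153 + U)*(-90 - 227)) = -8*(157 + (-153 - 41)*(-90 - 227)) = -8*(157 - 194*(-317)) = -8*(157 + 61498) = -8*61655 = -493240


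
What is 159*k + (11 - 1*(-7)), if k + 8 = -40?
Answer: -7614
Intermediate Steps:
k = -48 (k = -8 - 40 = -48)
159*k + (11 - 1*(-7)) = 159*(-48) + (11 - 1*(-7)) = -7632 + (11 + 7) = -7632 + 18 = -7614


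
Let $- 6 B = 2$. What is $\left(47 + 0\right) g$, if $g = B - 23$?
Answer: $- \frac{3290}{3} \approx -1096.7$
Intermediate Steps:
$B = - \frac{1}{3}$ ($B = \left(- \frac{1}{6}\right) 2 = - \frac{1}{3} \approx -0.33333$)
$g = - \frac{70}{3}$ ($g = - \frac{1}{3} - 23 = - \frac{70}{3} \approx -23.333$)
$\left(47 + 0\right) g = \left(47 + 0\right) \left(- \frac{70}{3}\right) = 47 \left(- \frac{70}{3}\right) = - \frac{3290}{3}$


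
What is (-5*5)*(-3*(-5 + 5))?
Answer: 0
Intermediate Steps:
(-5*5)*(-3*(-5 + 5)) = -(-75)*0 = -25*0 = 0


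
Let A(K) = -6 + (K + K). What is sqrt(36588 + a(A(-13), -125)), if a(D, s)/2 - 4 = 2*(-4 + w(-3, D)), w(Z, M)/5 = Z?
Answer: 2*sqrt(9130) ≈ 191.10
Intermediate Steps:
w(Z, M) = 5*Z
A(K) = -6 + 2*K
a(D, s) = -68 (a(D, s) = 8 + 2*(2*(-4 + 5*(-3))) = 8 + 2*(2*(-4 - 15)) = 8 + 2*(2*(-19)) = 8 + 2*(-38) = 8 - 76 = -68)
sqrt(36588 + a(A(-13), -125)) = sqrt(36588 - 68) = sqrt(36520) = 2*sqrt(9130)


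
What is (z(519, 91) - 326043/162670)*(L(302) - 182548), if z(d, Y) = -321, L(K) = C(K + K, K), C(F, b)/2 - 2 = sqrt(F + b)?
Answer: 4795715009736/81335 - 52543113*sqrt(906)/81335 ≈ 5.8943e+7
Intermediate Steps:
C(F, b) = 4 + 2*sqrt(F + b)
L(K) = 4 + 2*sqrt(3)*sqrt(K) (L(K) = 4 + 2*sqrt((K + K) + K) = 4 + 2*sqrt(2*K + K) = 4 + 2*sqrt(3*K) = 4 + 2*(sqrt(3)*sqrt(K)) = 4 + 2*sqrt(3)*sqrt(K))
(z(519, 91) - 326043/162670)*(L(302) - 182548) = (-321 - 326043/162670)*((4 + 2*sqrt(3)*sqrt(302)) - 182548) = (-321 - 326043*1/162670)*((4 + 2*sqrt(906)) - 182548) = (-321 - 326043/162670)*(-182544 + 2*sqrt(906)) = -52543113*(-182544 + 2*sqrt(906))/162670 = 4795715009736/81335 - 52543113*sqrt(906)/81335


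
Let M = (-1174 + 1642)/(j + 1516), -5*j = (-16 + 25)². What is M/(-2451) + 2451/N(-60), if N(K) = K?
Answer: -5005515611/122533660 ≈ -40.850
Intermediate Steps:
j = -81/5 (j = -(-16 + 25)²/5 = -⅕*9² = -⅕*81 = -81/5 ≈ -16.200)
M = 2340/7499 (M = (-1174 + 1642)/(-81/5 + 1516) = 468/(7499/5) = 468*(5/7499) = 2340/7499 ≈ 0.31204)
M/(-2451) + 2451/N(-60) = (2340/7499)/(-2451) + 2451/(-60) = (2340/7499)*(-1/2451) + 2451*(-1/60) = -780/6126683 - 817/20 = -5005515611/122533660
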